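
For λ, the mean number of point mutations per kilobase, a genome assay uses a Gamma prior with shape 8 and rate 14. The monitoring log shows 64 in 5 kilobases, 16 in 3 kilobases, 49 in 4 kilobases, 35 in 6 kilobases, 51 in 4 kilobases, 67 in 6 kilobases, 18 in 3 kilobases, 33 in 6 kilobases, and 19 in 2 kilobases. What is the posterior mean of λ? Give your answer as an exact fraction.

Total count: 64 + 16 + 49 + 35 + 51 + 67 + 18 + 33 + 19 = 352.
Total exposure: 5 + 3 + 4 + 6 + 4 + 6 + 3 + 6 + 2 = 39 kilobases.
Conjugate update: add total count to the shape and total exposure to the rate, giving Gamma(360, 53).
Posterior mean = α'/β' = 360/53.

360/53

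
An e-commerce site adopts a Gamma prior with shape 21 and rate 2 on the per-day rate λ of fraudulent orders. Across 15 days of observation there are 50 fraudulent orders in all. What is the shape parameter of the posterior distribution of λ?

71

Total count 50 over total exposure 15 days.
By Gamma–Poisson conjugacy, the posterior is Gamma(α + Σx, β + Σt) = Gamma(21 + 50, 2 + 15) = Gamma(71, 17).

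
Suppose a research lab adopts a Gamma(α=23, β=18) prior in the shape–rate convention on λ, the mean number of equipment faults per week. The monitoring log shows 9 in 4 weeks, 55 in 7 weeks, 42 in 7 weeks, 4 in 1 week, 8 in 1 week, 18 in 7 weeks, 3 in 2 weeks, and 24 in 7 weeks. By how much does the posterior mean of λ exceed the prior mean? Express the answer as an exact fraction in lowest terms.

Total count: 9 + 55 + 42 + 4 + 8 + 18 + 3 + 24 = 163.
Total exposure: 4 + 7 + 7 + 1 + 1 + 7 + 2 + 7 = 36 weeks.
Conjugate update: add total count to the shape and total exposure to the rate, giving Gamma(186, 54).
Posterior mean = 186/54 = 31/9; prior mean = 23/18 = 23/18. Difference = 31/9 − 23/18 = 13/6.

13/6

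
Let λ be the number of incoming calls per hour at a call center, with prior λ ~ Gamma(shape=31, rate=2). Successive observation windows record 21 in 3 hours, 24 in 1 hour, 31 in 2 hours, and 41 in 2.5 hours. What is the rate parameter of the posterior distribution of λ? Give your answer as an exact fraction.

Total count: 21 + 24 + 31 + 41 = 117.
Total exposure: 3 + 1 + 2 + 2.5 = 8.5 hours.
By Gamma–Poisson conjugacy, the posterior is Gamma(α + Σx, β + Σt) = Gamma(31 + 117, 2 + 8.5) = Gamma(148, 21/2).

21/2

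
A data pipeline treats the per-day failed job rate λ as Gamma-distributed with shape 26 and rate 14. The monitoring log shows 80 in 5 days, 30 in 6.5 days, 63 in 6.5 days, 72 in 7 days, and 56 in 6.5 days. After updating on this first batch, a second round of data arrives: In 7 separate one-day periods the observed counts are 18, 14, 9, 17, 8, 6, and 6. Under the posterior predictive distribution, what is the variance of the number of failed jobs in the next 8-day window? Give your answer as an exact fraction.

Total count: 80 + 30 + 63 + 72 + 56 = 301.
Total exposure: 5 + 6.5 + 6.5 + 7 + 6.5 = 31.5 days.
After the first batch: Gamma(26 + 301, 14 + 31.5) = Gamma(327, 91/2).
Total count: 18 + 14 + 9 + 17 + 8 + 6 + 6 = 78.
Total exposure: 7 days.
After the second batch: Gamma(327 + 78, 91/2 + 7) = Gamma(405, 105/2).
The posterior predictive for a window of length T is Negative Binomial with variance T·α'·(β'+T)/β'² = 8·405·(121/2)/(11025/4) = 17424/245.

17424/245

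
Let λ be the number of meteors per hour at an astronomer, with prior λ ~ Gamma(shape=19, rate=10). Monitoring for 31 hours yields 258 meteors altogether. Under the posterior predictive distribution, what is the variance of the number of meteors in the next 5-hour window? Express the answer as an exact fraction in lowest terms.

Total count 258 over total exposure 31 hours.
Gamma(α, β) with Poisson data over total exposure Σt gives posterior Gamma(α+Σx, β+Σt) = Gamma(277, 41).
The posterior predictive for a window of length T is Negative Binomial with variance T·α'·(β'+T)/β'² = 5·277·46/1681 = 63710/1681.

63710/1681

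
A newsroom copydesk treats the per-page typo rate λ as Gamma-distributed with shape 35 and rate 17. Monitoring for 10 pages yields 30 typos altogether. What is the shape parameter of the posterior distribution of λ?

65

Total count 30 over total exposure 10 pages.
Gamma(α, β) with Poisson data over total exposure Σt gives posterior Gamma(α+Σx, β+Σt) = Gamma(65, 27).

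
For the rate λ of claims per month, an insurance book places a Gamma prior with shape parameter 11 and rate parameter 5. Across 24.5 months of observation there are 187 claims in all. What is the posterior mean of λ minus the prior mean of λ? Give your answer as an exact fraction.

1331/295

Total count 187 over total exposure 24.5 months.
By Gamma–Poisson conjugacy, the posterior is Gamma(α + Σx, β + Σt) = Gamma(11 + 187, 5 + 24.5) = Gamma(198, 59/2).
Posterior mean = 198/(59/2) = 396/59; prior mean = 11/5 = 11/5. Difference = 396/59 − 11/5 = 1331/295.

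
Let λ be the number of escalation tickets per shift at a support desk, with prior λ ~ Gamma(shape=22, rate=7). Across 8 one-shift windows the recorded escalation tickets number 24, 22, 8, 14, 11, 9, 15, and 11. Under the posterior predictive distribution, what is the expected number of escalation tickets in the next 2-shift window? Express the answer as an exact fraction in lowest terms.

272/15

Total count: 24 + 22 + 8 + 14 + 11 + 9 + 15 + 11 = 114.
Total exposure: 8 shifts.
The Gamma prior is conjugate for the Poisson rate, so λ | data ~ Gamma(22+114, 7+8) = Gamma(136, 15).
Predictive mean over a 2-shift window = T·E[λ|data] = 2·136/15 = 272/15.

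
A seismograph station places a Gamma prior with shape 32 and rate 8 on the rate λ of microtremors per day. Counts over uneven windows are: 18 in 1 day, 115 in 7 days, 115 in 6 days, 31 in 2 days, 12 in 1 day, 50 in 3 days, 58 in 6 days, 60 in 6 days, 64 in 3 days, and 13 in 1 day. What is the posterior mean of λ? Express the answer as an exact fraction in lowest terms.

142/11

Total count: 18 + 115 + 115 + 31 + 12 + 50 + 58 + 60 + 64 + 13 = 536.
Total exposure: 1 + 7 + 6 + 2 + 1 + 3 + 6 + 6 + 3 + 1 = 36 days.
Conjugate update: add total count to the shape and total exposure to the rate, giving Gamma(568, 44).
Posterior mean = α'/β' = 568/44 = 142/11.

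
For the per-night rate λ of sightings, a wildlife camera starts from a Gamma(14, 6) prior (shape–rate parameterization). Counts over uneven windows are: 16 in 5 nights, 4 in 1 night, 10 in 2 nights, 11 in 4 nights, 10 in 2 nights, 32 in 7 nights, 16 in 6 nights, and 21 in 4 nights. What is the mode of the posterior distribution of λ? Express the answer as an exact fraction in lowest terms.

133/37

Total count: 16 + 4 + 10 + 11 + 10 + 32 + 16 + 21 = 120.
Total exposure: 5 + 1 + 2 + 4 + 2 + 7 + 6 + 4 = 31 nights.
The Gamma prior is conjugate for the Poisson rate, so λ | data ~ Gamma(14+120, 6+31) = Gamma(134, 37).
Posterior mode = (α'−1)/β' = 133/37.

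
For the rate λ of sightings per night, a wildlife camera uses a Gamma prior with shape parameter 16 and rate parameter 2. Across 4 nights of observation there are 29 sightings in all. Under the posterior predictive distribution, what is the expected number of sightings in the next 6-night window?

45

Total count 29 over total exposure 4 nights.
The Gamma prior is conjugate for the Poisson rate, so λ | data ~ Gamma(16+29, 2+4) = Gamma(45, 6).
Predictive mean over a 6-night window = T·E[λ|data] = 6·45/6 = 45.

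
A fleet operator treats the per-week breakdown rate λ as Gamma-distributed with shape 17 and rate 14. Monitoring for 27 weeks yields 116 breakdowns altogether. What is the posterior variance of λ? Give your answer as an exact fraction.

133/1681

Total count 116 over total exposure 27 weeks.
By Gamma–Poisson conjugacy, the posterior is Gamma(α + Σx, β + Σt) = Gamma(17 + 116, 14 + 27) = Gamma(133, 41).
Posterior variance = α'/β'² = 133/1681.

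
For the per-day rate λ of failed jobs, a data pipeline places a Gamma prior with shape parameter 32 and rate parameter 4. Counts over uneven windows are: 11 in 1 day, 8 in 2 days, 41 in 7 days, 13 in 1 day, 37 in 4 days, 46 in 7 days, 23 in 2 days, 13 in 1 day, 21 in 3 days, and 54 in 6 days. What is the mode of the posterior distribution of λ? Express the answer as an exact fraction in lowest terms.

149/19

Total count: 11 + 8 + 41 + 13 + 37 + 46 + 23 + 13 + 21 + 54 = 267.
Total exposure: 1 + 2 + 7 + 1 + 4 + 7 + 2 + 1 + 3 + 6 = 34 days.
Conjugate update: add total count to the shape and total exposure to the rate, giving Gamma(299, 38).
Posterior mode = (α'−1)/β' = 298/38 = 149/19.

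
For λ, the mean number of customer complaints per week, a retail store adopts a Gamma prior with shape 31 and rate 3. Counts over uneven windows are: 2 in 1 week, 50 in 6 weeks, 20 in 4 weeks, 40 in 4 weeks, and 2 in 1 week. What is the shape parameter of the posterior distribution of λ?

Total count: 2 + 50 + 20 + 40 + 2 = 114.
Total exposure: 1 + 6 + 4 + 4 + 1 = 16 weeks.
Gamma(α, β) with Poisson data over total exposure Σt gives posterior Gamma(α+Σx, β+Σt) = Gamma(145, 19).

145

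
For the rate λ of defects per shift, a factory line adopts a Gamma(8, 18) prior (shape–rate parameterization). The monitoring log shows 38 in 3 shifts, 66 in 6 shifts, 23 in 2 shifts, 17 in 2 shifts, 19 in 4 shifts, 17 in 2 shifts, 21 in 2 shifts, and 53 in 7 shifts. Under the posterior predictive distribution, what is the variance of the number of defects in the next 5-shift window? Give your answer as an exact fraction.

33405/1058

Total count: 38 + 66 + 23 + 17 + 19 + 17 + 21 + 53 = 254.
Total exposure: 3 + 6 + 2 + 2 + 4 + 2 + 2 + 7 = 28 shifts.
The Gamma prior is conjugate for the Poisson rate, so λ | data ~ Gamma(8+254, 18+28) = Gamma(262, 46).
The posterior predictive for a window of length T is Negative Binomial with variance T·α'·(β'+T)/β'² = 5·262·51/2116 = 33405/1058.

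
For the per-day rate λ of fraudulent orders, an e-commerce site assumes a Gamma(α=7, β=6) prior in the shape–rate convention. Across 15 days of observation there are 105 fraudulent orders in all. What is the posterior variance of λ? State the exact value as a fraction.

16/63

Total count 105 over total exposure 15 days.
Posterior: α' = 7 + 105 = 112, β' = 6 + 15 = 21.
Posterior variance = α'/β'² = 112/441 = 16/63.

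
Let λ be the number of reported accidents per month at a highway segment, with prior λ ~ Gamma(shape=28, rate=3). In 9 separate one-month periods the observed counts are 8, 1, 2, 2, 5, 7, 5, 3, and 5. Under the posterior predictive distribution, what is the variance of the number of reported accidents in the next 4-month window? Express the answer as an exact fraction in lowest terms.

Total count: 8 + 1 + 2 + 2 + 5 + 7 + 5 + 3 + 5 = 38.
Total exposure: 9 months.
Posterior: α' = 28 + 38 = 66, β' = 3 + 9 = 12.
The posterior predictive for a window of length T is Negative Binomial with variance T·α'·(β'+T)/β'² = 4·66·16/144 = 88/3.

88/3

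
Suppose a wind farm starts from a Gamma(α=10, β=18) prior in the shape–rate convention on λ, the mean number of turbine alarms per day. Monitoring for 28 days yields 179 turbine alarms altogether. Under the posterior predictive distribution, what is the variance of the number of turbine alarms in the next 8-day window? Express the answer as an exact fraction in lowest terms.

20412/529

Total count 179 over total exposure 28 days.
By Gamma–Poisson conjugacy, the posterior is Gamma(α + Σx, β + Σt) = Gamma(10 + 179, 18 + 28) = Gamma(189, 46).
The posterior predictive for a window of length T is Negative Binomial with variance T·α'·(β'+T)/β'² = 8·189·54/2116 = 20412/529.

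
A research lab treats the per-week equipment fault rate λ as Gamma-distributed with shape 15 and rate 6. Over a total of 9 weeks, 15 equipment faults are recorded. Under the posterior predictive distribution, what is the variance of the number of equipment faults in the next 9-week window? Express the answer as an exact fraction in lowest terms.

Total count 15 over total exposure 9 weeks.
Gamma(α, β) with Poisson data over total exposure Σt gives posterior Gamma(α+Σx, β+Σt) = Gamma(30, 15).
The posterior predictive for a window of length T is Negative Binomial with variance T·α'·(β'+T)/β'² = 9·30·24/225 = 144/5.

144/5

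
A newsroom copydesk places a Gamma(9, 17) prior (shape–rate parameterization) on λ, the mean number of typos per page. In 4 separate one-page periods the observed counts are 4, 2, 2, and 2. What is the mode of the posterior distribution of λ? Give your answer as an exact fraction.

Total count: 4 + 2 + 2 + 2 = 10.
Total exposure: 4 pages.
Gamma(α, β) with Poisson data over total exposure Σt gives posterior Gamma(α+Σx, β+Σt) = Gamma(19, 21).
Posterior mode = (α'−1)/β' = 18/21 = 6/7.

6/7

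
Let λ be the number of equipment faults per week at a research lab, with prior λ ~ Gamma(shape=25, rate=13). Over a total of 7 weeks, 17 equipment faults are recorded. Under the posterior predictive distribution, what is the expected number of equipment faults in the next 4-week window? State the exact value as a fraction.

Total count 17 over total exposure 7 weeks.
Posterior: α' = 25 + 17 = 42, β' = 13 + 7 = 20.
Predictive mean over a 4-week window = T·E[λ|data] = 4·42/20 = 42/5.

42/5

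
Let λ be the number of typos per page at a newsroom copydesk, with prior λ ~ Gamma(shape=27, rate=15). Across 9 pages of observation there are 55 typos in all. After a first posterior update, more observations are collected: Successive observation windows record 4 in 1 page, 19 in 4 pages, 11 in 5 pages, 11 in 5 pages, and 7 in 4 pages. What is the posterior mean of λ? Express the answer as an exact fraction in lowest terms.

134/43

Total count 55 over total exposure 9 pages.
After the first batch: Gamma(27 + 55, 15 + 9) = Gamma(82, 24).
Total count: 4 + 19 + 11 + 11 + 7 = 52.
Total exposure: 1 + 4 + 5 + 5 + 4 = 19 pages.
After the second batch: Gamma(82 + 52, 24 + 19) = Gamma(134, 43).
Posterior mean = α'/β' = 134/43.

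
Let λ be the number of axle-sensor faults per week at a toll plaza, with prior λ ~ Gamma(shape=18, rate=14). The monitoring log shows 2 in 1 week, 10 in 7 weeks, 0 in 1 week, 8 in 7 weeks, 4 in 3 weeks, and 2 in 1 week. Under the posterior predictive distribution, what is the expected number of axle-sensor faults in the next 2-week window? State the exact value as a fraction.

44/17

Total count: 2 + 10 + 0 + 8 + 4 + 2 = 26.
Total exposure: 1 + 7 + 1 + 7 + 3 + 1 = 20 weeks.
Posterior: α' = 18 + 26 = 44, β' = 14 + 20 = 34.
Predictive mean over a 2-week window = T·E[λ|data] = 2·44/34 = 44/17.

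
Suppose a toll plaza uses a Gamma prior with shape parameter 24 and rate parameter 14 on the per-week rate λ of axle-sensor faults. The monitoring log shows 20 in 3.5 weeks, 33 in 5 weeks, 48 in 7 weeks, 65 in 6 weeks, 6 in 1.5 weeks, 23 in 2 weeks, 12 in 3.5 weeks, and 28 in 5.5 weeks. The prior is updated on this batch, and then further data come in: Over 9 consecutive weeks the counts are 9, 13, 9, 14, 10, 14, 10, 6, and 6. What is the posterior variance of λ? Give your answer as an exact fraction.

Total count: 20 + 33 + 48 + 65 + 6 + 23 + 12 + 28 = 235.
Total exposure: 3.5 + 5 + 7 + 6 + 1.5 + 2 + 3.5 + 5.5 = 34 weeks.
After the first batch: Gamma(24 + 235, 14 + 34) = Gamma(259, 48).
Total count: 9 + 13 + 9 + 14 + 10 + 14 + 10 + 6 + 6 = 91.
Total exposure: 9 weeks.
After the second batch: Gamma(259 + 91, 48 + 9) = Gamma(350, 57).
Posterior variance = α'/β'² = 350/3249.

350/3249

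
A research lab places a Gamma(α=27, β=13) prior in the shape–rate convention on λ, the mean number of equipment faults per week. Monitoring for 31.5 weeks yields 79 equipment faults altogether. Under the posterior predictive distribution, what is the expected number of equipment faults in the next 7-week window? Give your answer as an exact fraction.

Total count 79 over total exposure 31.5 weeks.
Conjugate update: add total count to the shape and total exposure to the rate, giving Gamma(106, 89/2).
Predictive mean over a 7-week window = T·E[λ|data] = 7·106/(89/2) = 1484/89.

1484/89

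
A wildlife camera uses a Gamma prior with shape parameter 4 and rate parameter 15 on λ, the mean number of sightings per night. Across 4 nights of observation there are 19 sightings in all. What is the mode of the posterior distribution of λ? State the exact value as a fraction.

22/19

Total count 19 over total exposure 4 nights.
Gamma(α, β) with Poisson data over total exposure Σt gives posterior Gamma(α+Σx, β+Σt) = Gamma(23, 19).
Posterior mode = (α'−1)/β' = 22/19.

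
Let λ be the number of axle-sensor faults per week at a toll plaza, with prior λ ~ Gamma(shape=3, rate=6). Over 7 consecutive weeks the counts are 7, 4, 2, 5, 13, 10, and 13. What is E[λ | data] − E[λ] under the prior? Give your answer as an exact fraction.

Total count: 7 + 4 + 2 + 5 + 13 + 10 + 13 = 54.
Total exposure: 7 weeks.
The Gamma prior is conjugate for the Poisson rate, so λ | data ~ Gamma(3+54, 6+7) = Gamma(57, 13).
Posterior mean = 57/13 = 57/13; prior mean = 3/6 = 1/2. Difference = 57/13 − 1/2 = 101/26.

101/26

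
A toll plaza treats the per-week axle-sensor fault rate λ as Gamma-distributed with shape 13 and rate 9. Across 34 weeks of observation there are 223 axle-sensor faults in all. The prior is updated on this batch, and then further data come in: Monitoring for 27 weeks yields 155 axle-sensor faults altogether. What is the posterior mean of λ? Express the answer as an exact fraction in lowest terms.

391/70

Total count 223 over total exposure 34 weeks.
After the first batch: Gamma(13 + 223, 9 + 34) = Gamma(236, 43).
Total count 155 over total exposure 27 weeks.
After the second batch: Gamma(236 + 155, 43 + 27) = Gamma(391, 70).
Posterior mean = α'/β' = 391/70.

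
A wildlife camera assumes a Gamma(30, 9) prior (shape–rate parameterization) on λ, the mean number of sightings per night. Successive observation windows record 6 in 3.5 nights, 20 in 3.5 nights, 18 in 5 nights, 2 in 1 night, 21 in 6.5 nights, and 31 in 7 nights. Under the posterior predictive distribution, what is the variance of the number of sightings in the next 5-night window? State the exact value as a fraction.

Total count: 6 + 20 + 18 + 2 + 21 + 31 = 98.
Total exposure: 3.5 + 3.5 + 5 + 1 + 6.5 + 7 = 26.5 nights.
Conjugate update: add total count to the shape and total exposure to the rate, giving Gamma(128, 71/2).
The posterior predictive for a window of length T is Negative Binomial with variance T·α'·(β'+T)/β'² = 5·128·(81/2)/(5041/4) = 103680/5041.

103680/5041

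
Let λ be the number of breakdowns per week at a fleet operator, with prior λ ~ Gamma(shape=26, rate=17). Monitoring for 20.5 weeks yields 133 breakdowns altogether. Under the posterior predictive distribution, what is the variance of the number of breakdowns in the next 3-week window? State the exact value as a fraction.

8586/625

Total count 133 over total exposure 20.5 weeks.
By Gamma–Poisson conjugacy, the posterior is Gamma(α + Σx, β + Σt) = Gamma(26 + 133, 17 + 20.5) = Gamma(159, 75/2).
The posterior predictive for a window of length T is Negative Binomial with variance T·α'·(β'+T)/β'² = 3·159·(81/2)/(5625/4) = 8586/625.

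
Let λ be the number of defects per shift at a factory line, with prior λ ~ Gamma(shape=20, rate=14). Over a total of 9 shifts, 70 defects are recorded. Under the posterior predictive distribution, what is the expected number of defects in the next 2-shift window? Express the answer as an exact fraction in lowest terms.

180/23

Total count 70 over total exposure 9 shifts.
By Gamma–Poisson conjugacy, the posterior is Gamma(α + Σx, β + Σt) = Gamma(20 + 70, 14 + 9) = Gamma(90, 23).
Predictive mean over a 2-shift window = T·E[λ|data] = 2·90/23 = 180/23.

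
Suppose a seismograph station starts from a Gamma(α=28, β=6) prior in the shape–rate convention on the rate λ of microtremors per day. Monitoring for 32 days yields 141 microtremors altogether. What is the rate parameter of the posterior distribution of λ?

38

Total count 141 over total exposure 32 days.
Posterior: α' = 28 + 141 = 169, β' = 6 + 32 = 38.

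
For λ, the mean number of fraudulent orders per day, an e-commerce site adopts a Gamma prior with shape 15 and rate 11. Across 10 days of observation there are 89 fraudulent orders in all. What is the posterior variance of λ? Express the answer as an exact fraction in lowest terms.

104/441

Total count 89 over total exposure 10 days.
Gamma(α, β) with Poisson data over total exposure Σt gives posterior Gamma(α+Σx, β+Σt) = Gamma(104, 21).
Posterior variance = α'/β'² = 104/441.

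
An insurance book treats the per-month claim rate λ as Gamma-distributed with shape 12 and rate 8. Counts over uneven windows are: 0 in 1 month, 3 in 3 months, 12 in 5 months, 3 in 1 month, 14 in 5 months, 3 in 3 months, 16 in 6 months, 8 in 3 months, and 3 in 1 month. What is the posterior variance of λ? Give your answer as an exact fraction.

37/648

Total count: 0 + 3 + 12 + 3 + 14 + 3 + 16 + 8 + 3 = 62.
Total exposure: 1 + 3 + 5 + 1 + 5 + 3 + 6 + 3 + 1 = 28 months.
The Gamma prior is conjugate for the Poisson rate, so λ | data ~ Gamma(12+62, 8+28) = Gamma(74, 36).
Posterior variance = α'/β'² = 74/1296 = 37/648.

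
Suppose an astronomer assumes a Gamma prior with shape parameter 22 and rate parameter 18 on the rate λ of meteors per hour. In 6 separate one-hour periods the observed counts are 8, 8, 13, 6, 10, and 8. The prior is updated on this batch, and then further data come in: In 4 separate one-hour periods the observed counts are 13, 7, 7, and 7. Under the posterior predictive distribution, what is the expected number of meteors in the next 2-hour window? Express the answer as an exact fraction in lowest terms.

109/14

Total count: 8 + 8 + 13 + 6 + 10 + 8 = 53.
Total exposure: 6 hours.
After the first batch: Gamma(22 + 53, 18 + 6) = Gamma(75, 24).
Total count: 13 + 7 + 7 + 7 = 34.
Total exposure: 4 hours.
After the second batch: Gamma(75 + 34, 24 + 4) = Gamma(109, 28).
Predictive mean over a 2-hour window = T·E[λ|data] = 2·109/28 = 109/14.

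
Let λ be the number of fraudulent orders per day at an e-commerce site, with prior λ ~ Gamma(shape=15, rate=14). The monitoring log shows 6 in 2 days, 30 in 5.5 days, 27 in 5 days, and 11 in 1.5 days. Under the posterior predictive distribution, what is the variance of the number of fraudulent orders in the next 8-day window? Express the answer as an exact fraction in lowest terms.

1602/49

Total count: 6 + 30 + 27 + 11 = 74.
Total exposure: 2 + 5.5 + 5 + 1.5 = 14 days.
Gamma(α, β) with Poisson data over total exposure Σt gives posterior Gamma(α+Σx, β+Σt) = Gamma(89, 28).
The posterior predictive for a window of length T is Negative Binomial with variance T·α'·(β'+T)/β'² = 8·89·36/784 = 1602/49.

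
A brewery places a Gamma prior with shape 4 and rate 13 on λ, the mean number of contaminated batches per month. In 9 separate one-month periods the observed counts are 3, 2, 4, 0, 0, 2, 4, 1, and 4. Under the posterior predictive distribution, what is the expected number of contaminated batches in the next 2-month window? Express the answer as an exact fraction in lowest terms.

24/11

Total count: 3 + 2 + 4 + 0 + 0 + 2 + 4 + 1 + 4 = 20.
Total exposure: 9 months.
Gamma(α, β) with Poisson data over total exposure Σt gives posterior Gamma(α+Σx, β+Σt) = Gamma(24, 22).
Predictive mean over a 2-month window = T·E[λ|data] = 2·24/22 = 24/11.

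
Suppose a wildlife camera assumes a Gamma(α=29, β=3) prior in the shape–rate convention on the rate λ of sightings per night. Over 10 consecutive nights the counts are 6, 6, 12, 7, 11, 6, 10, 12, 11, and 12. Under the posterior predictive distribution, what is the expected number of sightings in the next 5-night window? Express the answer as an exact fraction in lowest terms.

Total count: 6 + 6 + 12 + 7 + 11 + 6 + 10 + 12 + 11 + 12 = 93.
Total exposure: 10 nights.
Conjugate update: add total count to the shape and total exposure to the rate, giving Gamma(122, 13).
Predictive mean over a 5-night window = T·E[λ|data] = 5·122/13 = 610/13.

610/13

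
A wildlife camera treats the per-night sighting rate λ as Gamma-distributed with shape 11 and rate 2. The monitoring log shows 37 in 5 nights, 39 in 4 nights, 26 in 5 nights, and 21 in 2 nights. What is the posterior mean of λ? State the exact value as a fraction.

Total count: 37 + 39 + 26 + 21 = 123.
Total exposure: 5 + 4 + 5 + 2 = 16 nights.
The Gamma prior is conjugate for the Poisson rate, so λ | data ~ Gamma(11+123, 2+16) = Gamma(134, 18).
Posterior mean = α'/β' = 134/18 = 67/9.

67/9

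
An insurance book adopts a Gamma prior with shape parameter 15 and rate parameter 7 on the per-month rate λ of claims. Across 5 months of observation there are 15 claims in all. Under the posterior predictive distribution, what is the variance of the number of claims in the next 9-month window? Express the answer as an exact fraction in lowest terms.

Total count 15 over total exposure 5 months.
Posterior: α' = 15 + 15 = 30, β' = 7 + 5 = 12.
The posterior predictive for a window of length T is Negative Binomial with variance T·α'·(β'+T)/β'² = 9·30·21/144 = 315/8.

315/8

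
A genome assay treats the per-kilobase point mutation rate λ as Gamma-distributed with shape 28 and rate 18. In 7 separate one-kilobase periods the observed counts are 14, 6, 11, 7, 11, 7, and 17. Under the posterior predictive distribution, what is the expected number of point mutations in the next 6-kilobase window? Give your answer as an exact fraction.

606/25

Total count: 14 + 6 + 11 + 7 + 11 + 7 + 17 = 73.
Total exposure: 7 kilobases.
Conjugate update: add total count to the shape and total exposure to the rate, giving Gamma(101, 25).
Predictive mean over a 6-kilobase window = T·E[λ|data] = 6·101/25 = 606/25.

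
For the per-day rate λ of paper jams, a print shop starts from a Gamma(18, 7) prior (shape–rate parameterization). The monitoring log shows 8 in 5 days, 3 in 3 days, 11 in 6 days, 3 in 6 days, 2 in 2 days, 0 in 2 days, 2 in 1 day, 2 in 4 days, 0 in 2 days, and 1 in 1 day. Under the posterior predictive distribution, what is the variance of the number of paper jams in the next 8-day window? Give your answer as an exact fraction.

18800/1521

Total count: 8 + 3 + 11 + 3 + 2 + 0 + 2 + 2 + 0 + 1 = 32.
Total exposure: 5 + 3 + 6 + 6 + 2 + 2 + 1 + 4 + 2 + 1 = 32 days.
The Gamma prior is conjugate for the Poisson rate, so λ | data ~ Gamma(18+32, 7+32) = Gamma(50, 39).
The posterior predictive for a window of length T is Negative Binomial with variance T·α'·(β'+T)/β'² = 8·50·47/1521 = 18800/1521.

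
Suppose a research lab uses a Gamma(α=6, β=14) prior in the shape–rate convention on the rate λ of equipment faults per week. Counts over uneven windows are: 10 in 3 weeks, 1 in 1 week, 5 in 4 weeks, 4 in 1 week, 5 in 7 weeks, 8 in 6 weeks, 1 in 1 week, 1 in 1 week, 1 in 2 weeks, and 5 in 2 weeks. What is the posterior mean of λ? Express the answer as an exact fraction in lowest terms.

47/42

Total count: 10 + 1 + 5 + 4 + 5 + 8 + 1 + 1 + 1 + 5 = 41.
Total exposure: 3 + 1 + 4 + 1 + 7 + 6 + 1 + 1 + 2 + 2 = 28 weeks.
Gamma(α, β) with Poisson data over total exposure Σt gives posterior Gamma(α+Σx, β+Σt) = Gamma(47, 42).
Posterior mean = α'/β' = 47/42.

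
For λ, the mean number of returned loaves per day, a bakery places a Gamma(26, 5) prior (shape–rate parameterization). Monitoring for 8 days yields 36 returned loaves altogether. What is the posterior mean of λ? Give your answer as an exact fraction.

Total count 36 over total exposure 8 days.
Conjugate update: add total count to the shape and total exposure to the rate, giving Gamma(62, 13).
Posterior mean = α'/β' = 62/13.

62/13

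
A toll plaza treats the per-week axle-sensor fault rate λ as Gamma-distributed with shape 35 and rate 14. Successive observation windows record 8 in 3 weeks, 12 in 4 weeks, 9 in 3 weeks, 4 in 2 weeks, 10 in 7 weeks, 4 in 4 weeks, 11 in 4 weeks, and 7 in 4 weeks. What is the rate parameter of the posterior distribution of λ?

Total count: 8 + 12 + 9 + 4 + 10 + 4 + 11 + 7 = 65.
Total exposure: 3 + 4 + 3 + 2 + 7 + 4 + 4 + 4 = 31 weeks.
The Gamma prior is conjugate for the Poisson rate, so λ | data ~ Gamma(35+65, 14+31) = Gamma(100, 45).

45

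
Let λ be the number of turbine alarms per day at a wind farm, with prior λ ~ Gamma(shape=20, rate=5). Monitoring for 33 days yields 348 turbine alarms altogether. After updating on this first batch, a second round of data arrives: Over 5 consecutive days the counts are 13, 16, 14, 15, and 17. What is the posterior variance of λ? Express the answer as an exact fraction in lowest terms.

443/1849

Total count 348 over total exposure 33 days.
After the first batch: Gamma(20 + 348, 5 + 33) = Gamma(368, 38).
Total count: 13 + 16 + 14 + 15 + 17 = 75.
Total exposure: 5 days.
After the second batch: Gamma(368 + 75, 38 + 5) = Gamma(443, 43).
Posterior variance = α'/β'² = 443/1849.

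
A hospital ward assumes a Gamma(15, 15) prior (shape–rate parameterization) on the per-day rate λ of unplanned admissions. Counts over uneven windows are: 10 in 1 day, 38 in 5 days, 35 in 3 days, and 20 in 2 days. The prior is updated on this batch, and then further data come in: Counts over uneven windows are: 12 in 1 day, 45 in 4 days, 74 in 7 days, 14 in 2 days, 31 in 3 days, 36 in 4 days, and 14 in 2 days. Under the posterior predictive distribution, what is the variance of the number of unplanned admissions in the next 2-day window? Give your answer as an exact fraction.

35088/2401

Total count: 10 + 38 + 35 + 20 = 103.
Total exposure: 1 + 5 + 3 + 2 = 11 days.
After the first batch: Gamma(15 + 103, 15 + 11) = Gamma(118, 26).
Total count: 12 + 45 + 74 + 14 + 31 + 36 + 14 = 226.
Total exposure: 1 + 4 + 7 + 2 + 3 + 4 + 2 = 23 days.
After the second batch: Gamma(118 + 226, 26 + 23) = Gamma(344, 49).
The posterior predictive for a window of length T is Negative Binomial with variance T·α'·(β'+T)/β'² = 2·344·51/2401 = 35088/2401.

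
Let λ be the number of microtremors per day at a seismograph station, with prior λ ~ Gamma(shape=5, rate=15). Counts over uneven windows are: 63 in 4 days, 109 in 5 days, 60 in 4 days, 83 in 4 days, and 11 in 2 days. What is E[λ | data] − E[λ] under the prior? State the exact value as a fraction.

959/102

Total count: 63 + 109 + 60 + 83 + 11 = 326.
Total exposure: 4 + 5 + 4 + 4 + 2 = 19 days.
Gamma(α, β) with Poisson data over total exposure Σt gives posterior Gamma(α+Σx, β+Σt) = Gamma(331, 34).
Posterior mean = 331/34 = 331/34; prior mean = 5/15 = 1/3. Difference = 331/34 − 1/3 = 959/102.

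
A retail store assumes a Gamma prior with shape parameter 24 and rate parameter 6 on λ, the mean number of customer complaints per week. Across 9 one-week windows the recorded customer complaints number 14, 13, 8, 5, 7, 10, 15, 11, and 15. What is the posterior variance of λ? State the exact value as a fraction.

122/225

Total count: 14 + 13 + 8 + 5 + 7 + 10 + 15 + 11 + 15 = 98.
Total exposure: 9 weeks.
By Gamma–Poisson conjugacy, the posterior is Gamma(α + Σx, β + Σt) = Gamma(24 + 98, 6 + 9) = Gamma(122, 15).
Posterior variance = α'/β'² = 122/225.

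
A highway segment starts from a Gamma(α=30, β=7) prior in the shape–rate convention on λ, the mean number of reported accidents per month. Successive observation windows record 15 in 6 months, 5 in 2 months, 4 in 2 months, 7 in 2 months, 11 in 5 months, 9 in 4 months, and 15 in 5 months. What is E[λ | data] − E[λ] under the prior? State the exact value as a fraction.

-106/77

Total count: 15 + 5 + 4 + 7 + 11 + 9 + 15 = 66.
Total exposure: 6 + 2 + 2 + 2 + 5 + 4 + 5 = 26 months.
By Gamma–Poisson conjugacy, the posterior is Gamma(α + Σx, β + Σt) = Gamma(30 + 66, 7 + 26) = Gamma(96, 33).
Posterior mean = 96/33 = 32/11; prior mean = 30/7 = 30/7. Difference = 32/11 − 30/7 = -106/77.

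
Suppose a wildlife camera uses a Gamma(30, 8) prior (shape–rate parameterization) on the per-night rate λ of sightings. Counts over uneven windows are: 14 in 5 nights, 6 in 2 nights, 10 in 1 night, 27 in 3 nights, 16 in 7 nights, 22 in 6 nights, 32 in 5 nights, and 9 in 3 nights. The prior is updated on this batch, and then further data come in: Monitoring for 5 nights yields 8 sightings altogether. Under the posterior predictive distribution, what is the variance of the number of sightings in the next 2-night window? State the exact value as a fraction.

5452/675

Total count: 14 + 6 + 10 + 27 + 16 + 22 + 32 + 9 = 136.
Total exposure: 5 + 2 + 1 + 3 + 7 + 6 + 5 + 3 = 32 nights.
After the first batch: Gamma(30 + 136, 8 + 32) = Gamma(166, 40).
Total count 8 over total exposure 5 nights.
After the second batch: Gamma(166 + 8, 40 + 5) = Gamma(174, 45).
The posterior predictive for a window of length T is Negative Binomial with variance T·α'·(β'+T)/β'² = 2·174·47/2025 = 5452/675.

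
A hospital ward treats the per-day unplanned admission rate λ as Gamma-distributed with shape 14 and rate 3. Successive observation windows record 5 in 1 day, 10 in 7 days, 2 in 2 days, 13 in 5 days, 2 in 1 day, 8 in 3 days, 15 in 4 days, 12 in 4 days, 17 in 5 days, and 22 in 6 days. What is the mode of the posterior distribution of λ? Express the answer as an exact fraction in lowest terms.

Total count: 5 + 10 + 2 + 13 + 2 + 8 + 15 + 12 + 17 + 22 = 106.
Total exposure: 1 + 7 + 2 + 5 + 1 + 3 + 4 + 4 + 5 + 6 = 38 days.
Conjugate update: add total count to the shape and total exposure to the rate, giving Gamma(120, 41).
Posterior mode = (α'−1)/β' = 119/41.

119/41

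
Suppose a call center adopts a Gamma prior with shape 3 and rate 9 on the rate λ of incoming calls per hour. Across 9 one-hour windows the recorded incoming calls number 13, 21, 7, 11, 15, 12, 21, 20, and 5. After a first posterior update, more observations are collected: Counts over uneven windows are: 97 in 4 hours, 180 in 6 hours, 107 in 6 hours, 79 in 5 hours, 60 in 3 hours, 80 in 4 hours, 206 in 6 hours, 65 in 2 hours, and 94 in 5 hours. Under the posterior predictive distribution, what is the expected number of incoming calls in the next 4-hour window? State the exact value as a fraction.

Total count: 13 + 21 + 7 + 11 + 15 + 12 + 21 + 20 + 5 = 125.
Total exposure: 9 hours.
After the first batch: Gamma(3 + 125, 9 + 9) = Gamma(128, 18).
Total count: 97 + 180 + 107 + 79 + 60 + 80 + 206 + 65 + 94 = 968.
Total exposure: 4 + 6 + 6 + 5 + 3 + 4 + 6 + 2 + 5 = 41 hours.
After the second batch: Gamma(128 + 968, 18 + 41) = Gamma(1096, 59).
Predictive mean over a 4-hour window = T·E[λ|data] = 4·1096/59 = 4384/59.

4384/59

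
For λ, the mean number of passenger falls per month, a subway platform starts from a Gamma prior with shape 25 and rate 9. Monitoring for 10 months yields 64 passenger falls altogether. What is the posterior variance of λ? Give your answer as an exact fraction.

89/361

Total count 64 over total exposure 10 months.
Gamma(α, β) with Poisson data over total exposure Σt gives posterior Gamma(α+Σx, β+Σt) = Gamma(89, 19).
Posterior variance = α'/β'² = 89/361.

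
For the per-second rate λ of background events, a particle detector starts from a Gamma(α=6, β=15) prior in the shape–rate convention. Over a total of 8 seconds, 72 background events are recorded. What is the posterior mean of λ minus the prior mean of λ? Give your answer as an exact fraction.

344/115

Total count 72 over total exposure 8 seconds.
Posterior: α' = 6 + 72 = 78, β' = 15 + 8 = 23.
Posterior mean = 78/23 = 78/23; prior mean = 6/15 = 2/5. Difference = 78/23 − 2/5 = 344/115.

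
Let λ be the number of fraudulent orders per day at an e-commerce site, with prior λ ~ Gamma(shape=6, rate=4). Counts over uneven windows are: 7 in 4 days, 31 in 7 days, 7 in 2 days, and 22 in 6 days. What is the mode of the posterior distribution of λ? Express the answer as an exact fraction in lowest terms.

Total count: 7 + 31 + 7 + 22 = 67.
Total exposure: 4 + 7 + 2 + 6 = 19 days.
The Gamma prior is conjugate for the Poisson rate, so λ | data ~ Gamma(6+67, 4+19) = Gamma(73, 23).
Posterior mode = (α'−1)/β' = 72/23.

72/23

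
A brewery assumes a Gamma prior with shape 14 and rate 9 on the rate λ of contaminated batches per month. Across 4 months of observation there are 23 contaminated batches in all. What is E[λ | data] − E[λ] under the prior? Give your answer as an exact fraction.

151/117

Total count 23 over total exposure 4 months.
By Gamma–Poisson conjugacy, the posterior is Gamma(α + Σx, β + Σt) = Gamma(14 + 23, 9 + 4) = Gamma(37, 13).
Posterior mean = 37/13 = 37/13; prior mean = 14/9 = 14/9. Difference = 37/13 − 14/9 = 151/117.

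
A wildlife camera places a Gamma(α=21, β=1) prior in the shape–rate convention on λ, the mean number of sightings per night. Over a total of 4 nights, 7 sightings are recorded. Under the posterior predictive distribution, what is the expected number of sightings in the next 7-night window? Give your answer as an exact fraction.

196/5

Total count 7 over total exposure 4 nights.
By Gamma–Poisson conjugacy, the posterior is Gamma(α + Σx, β + Σt) = Gamma(21 + 7, 1 + 4) = Gamma(28, 5).
Predictive mean over a 7-night window = T·E[λ|data] = 7·28/5 = 196/5.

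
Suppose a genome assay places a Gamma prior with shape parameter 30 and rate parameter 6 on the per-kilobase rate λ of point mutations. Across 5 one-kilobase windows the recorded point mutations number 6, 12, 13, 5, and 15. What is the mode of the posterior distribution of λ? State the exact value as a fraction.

Total count: 6 + 12 + 13 + 5 + 15 = 51.
Total exposure: 5 kilobases.
By Gamma–Poisson conjugacy, the posterior is Gamma(α + Σx, β + Σt) = Gamma(30 + 51, 6 + 5) = Gamma(81, 11).
Posterior mode = (α'−1)/β' = 80/11.

80/11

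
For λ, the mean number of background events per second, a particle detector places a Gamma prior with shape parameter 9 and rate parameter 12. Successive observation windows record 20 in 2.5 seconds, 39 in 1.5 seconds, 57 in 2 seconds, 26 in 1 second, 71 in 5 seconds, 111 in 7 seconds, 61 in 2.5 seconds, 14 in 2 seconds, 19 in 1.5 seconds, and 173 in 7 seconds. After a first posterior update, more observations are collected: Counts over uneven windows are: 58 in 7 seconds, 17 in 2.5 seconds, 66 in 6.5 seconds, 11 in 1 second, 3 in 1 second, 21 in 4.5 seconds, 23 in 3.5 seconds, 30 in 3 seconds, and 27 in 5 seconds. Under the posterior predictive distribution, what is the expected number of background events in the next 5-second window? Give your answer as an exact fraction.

2140/39

Total count: 20 + 39 + 57 + 26 + 71 + 111 + 61 + 14 + 19 + 173 = 591.
Total exposure: 2.5 + 1.5 + 2 + 1 + 5 + 7 + 2.5 + 2 + 1.5 + 7 = 32 seconds.
After the first batch: Gamma(9 + 591, 12 + 32) = Gamma(600, 44).
Total count: 58 + 17 + 66 + 11 + 3 + 21 + 23 + 30 + 27 = 256.
Total exposure: 7 + 2.5 + 6.5 + 1 + 1 + 4.5 + 3.5 + 3 + 5 = 34 seconds.
After the second batch: Gamma(600 + 256, 44 + 34) = Gamma(856, 78).
Predictive mean over a 5-second window = T·E[λ|data] = 5·856/78 = 2140/39.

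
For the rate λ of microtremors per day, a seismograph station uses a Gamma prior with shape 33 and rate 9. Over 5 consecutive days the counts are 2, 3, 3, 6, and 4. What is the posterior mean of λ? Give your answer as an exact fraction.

51/14

Total count: 2 + 3 + 3 + 6 + 4 = 18.
Total exposure: 5 days.
Gamma(α, β) with Poisson data over total exposure Σt gives posterior Gamma(α+Σx, β+Σt) = Gamma(51, 14).
Posterior mean = α'/β' = 51/14.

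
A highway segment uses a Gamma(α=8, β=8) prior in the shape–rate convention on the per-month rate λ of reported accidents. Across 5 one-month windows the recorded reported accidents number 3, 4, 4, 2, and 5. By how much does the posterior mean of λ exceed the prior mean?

1

Total count: 3 + 4 + 4 + 2 + 5 = 18.
Total exposure: 5 months.
The Gamma prior is conjugate for the Poisson rate, so λ | data ~ Gamma(8+18, 8+5) = Gamma(26, 13).
Posterior mean = 26/13 = 2; prior mean = 8/8 = 1. Difference = 2 − 1 = 1.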